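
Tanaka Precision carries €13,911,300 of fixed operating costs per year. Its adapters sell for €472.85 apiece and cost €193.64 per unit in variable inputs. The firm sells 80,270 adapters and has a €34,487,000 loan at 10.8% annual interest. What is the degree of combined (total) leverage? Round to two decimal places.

4.69

Contribution at this volume is 80,270 × €279.21 = €22,412,186.70.
Subtracting fixed costs: EBIT = €22,412,186.70 − €13,911,300 = €8,500,886.70. Interest = €3,724,596.00, so EBIT − I = €4,776,290.70.
DCL = contribution ÷ (EBIT − I) = €22,412,186.70 ÷ €4,776,290.70 = 4.6924.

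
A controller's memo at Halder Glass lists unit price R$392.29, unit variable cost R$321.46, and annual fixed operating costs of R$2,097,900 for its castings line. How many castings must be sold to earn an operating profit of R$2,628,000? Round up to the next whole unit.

Unit CM = price − variable cost = R$392.29 − R$321.46 = R$70.83.
Units = (FC + target) / CM = (R$2,097,900 + R$2,628,000) / R$70.83 = 66,721.73, so 66,722 castings.

66,722 castings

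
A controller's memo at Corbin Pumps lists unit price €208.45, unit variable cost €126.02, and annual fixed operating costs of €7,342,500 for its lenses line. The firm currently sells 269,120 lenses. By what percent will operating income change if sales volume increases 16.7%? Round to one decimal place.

+25.0%

Contribution at this volume is 269,120 × €82.43 = €22,183,561.60.
Operating income = contribution − fixed costs = €22,183,561.60 − €7,342,500 = €14,841,061.60.
Degree of operating leverage = €22,183,561.60 / €14,841,061.60 = 1.4947.
Operating income changes by 1.4947 × +16.7% = +25.0%.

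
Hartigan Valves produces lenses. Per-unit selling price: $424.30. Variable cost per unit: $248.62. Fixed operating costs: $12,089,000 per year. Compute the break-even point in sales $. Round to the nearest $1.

Contribution margin per unit = $424.30 − $248.62 = $175.68, a CM ratio of $175.68 ÷ $424.30 = 0.4140.
Break-even sales = FC ÷ CM ratio = $12,089,000 × $424.30 / $175.68 = $29,197,192.

$29,197,192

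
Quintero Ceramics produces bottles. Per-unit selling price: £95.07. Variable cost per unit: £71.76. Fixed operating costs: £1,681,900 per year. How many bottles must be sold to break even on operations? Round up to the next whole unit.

Each unit contributes £95.07 − £71.76 = £23.31.
Break-even Q = £1,681,900 / £23.31 = 72,153.58 → 72,154 bottles.

72,154 bottles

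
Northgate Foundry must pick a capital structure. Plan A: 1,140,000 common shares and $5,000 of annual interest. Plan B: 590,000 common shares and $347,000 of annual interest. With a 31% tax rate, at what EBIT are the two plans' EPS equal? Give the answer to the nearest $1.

$713,873

At indifference, (EBIT − 5,000)(1 − t)/1,140,000 = (EBIT − 347,000)(1 − t)/590,000.
The (1 − t) factor cancels: (EBIT − 5,000) × 590,000 = (EBIT − 347,000) × 1,140,000.
Solving, EBIT = (347,000·1,140,000 − 5,000·590,000) / (1,140,000 − 590,000) = 392,630,000,000 / 550,000 = 713,872.73.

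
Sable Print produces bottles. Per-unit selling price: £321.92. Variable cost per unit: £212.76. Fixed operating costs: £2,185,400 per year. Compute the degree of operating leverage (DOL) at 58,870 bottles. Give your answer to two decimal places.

Contribution at this volume is 58,870 × £109.16 = £6,426,249.20.
Operating income = contribution − fixed costs = £6,426,249.20 − £2,185,400 = £4,240,849.20.
Degree of operating leverage = £6,426,249.20 / £4,240,849.20 = 1.5153.

1.52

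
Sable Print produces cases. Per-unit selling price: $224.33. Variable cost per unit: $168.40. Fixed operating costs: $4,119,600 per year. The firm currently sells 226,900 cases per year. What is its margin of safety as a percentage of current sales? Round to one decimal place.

Unit CM = price − variable cost = $224.33 − $168.40 = $55.93. Break-even units = $4,119,600 ÷ $55.93 = 73,656.36; break-even revenue = 73,656.36 × $224.33 = $16,523,330.38.
Current sales = 226,900 × $224.33 = $50,900,477.00.
Margin of safety = ($50,900,477.00 − $16,523,330.38) ÷ $50,900,477.00 = 67.5%.

67.5%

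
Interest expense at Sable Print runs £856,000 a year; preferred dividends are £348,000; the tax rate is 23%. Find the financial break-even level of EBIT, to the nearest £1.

£1,307,948

Grossing the preferred dividend up to pre-tax terms: £348,000 / (1 − 0.23) = £451,948.05.
EPS = 0 when EBIT covers interest plus the pre-tax preferred burden: £856,000 + £451,948.05 = £1,307,948.05.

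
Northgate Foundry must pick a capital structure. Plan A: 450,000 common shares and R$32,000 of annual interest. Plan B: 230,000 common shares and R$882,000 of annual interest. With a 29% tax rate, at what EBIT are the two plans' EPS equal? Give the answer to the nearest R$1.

At indifference, (EBIT − 32,000)(1 − t)/450,000 = (EBIT − 882,000)(1 − t)/230,000.
Cancelling (1 − t) and cross-multiplying: 230,000·(EBIT − 32,000) = 450,000·(EBIT − 882,000).
EBIT × (450,000 − 230,000) = 882,000 × 450,000 − 32,000 × 230,000 = 389,540,000,000, so EBIT = 389,540,000,000 ÷ 220,000 = 1,770,636.36.

R$1,770,636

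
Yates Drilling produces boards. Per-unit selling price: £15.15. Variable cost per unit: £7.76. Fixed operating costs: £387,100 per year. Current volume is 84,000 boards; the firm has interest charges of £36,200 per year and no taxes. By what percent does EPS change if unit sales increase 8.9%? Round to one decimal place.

+28.0%

Contribution at this volume is 84,000 × £7.39 = £620,760.00.
EBIT = £620,760.00 − £387,100 = £233,660.00.
Interest = £36,200.00, so EBIT − I = £197,460.00.
DCL = total CM / (EBIT − I) = £620,760.00 / £197,460.00 = 3.1437.
%ΔEPS = DCL × %ΔSales = 3.1437 × +8.9% = +28.0%.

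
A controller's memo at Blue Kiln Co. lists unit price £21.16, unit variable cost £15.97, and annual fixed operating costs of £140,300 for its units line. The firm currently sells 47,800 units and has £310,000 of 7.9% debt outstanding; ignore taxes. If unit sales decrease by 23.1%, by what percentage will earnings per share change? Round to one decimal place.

At 47,800 units, contribution = 47,800 × £5.19 = £248,082.00.
Subtracting fixed costs: EBIT = £248,082.00 − £140,300 = £107,782.00.
Interest = £24,490.00, so EBIT − I = £83,292.00.
DCL = total CM / (EBIT − I) = £248,082.00 / £83,292.00 = 2.9785.
%ΔEPS = DCL × %ΔSales = 2.9785 × -23.1% = -68.8%.

-68.8%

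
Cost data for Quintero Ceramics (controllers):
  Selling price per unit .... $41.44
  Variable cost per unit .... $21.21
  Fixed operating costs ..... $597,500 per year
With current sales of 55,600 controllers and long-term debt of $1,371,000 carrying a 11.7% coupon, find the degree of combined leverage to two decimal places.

3.07

Contribution at this volume is 55,600 × $20.23 = $1,124,788.00.
Subtracting fixed costs: EBIT = $1,124,788.00 − $597,500 = $527,288.00. Interest = $160,407.00.
DOL = $1,124,788.00 ÷ $527,288.00 = 2.1332; DFL = $527,288.00 ÷ $366,881.00 = 1.4372.
DCL = DOL × DFL = 2.1332 × 1.4372 = 3.0658.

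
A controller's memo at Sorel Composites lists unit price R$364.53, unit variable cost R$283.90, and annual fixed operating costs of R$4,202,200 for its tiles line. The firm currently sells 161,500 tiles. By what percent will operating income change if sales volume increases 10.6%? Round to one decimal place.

+15.7%

Contribution at this volume is 161,500 × R$80.63 = R$13,021,745.00.
Operating income = contribution − fixed costs = R$13,021,745.00 − R$4,202,200 = R$8,819,545.00.
Degree of operating leverage = R$13,021,745.00 / R$8,819,545.00 = 1.4765.
Operating income changes by 1.4765 × +10.6% = +15.7%.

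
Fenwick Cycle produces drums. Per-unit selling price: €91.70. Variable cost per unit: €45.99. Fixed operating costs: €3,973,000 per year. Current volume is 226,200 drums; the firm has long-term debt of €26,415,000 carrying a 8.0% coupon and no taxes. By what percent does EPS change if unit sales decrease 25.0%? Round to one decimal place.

Contribution at this volume is 226,200 × €45.71 = €10,339,602.00.
EBIT = €10,339,602.00 − €3,973,000 = €6,366,602.00.
After interest of €2,113,200.00, pre-tax earnings = €4,253,402.00.
Degree of combined leverage = contribution ÷ (EBIT − I) = €10,339,602.00 ÷ €4,253,402.00 = 2.4309.
EPS therefore changes by 2.4309 × (-25.0%) = -60.8%.

-60.8%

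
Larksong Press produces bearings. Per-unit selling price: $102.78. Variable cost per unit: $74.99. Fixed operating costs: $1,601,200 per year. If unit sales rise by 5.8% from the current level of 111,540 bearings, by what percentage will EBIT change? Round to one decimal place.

+12.0%

Contribution at this volume is 111,540 × $27.79 = $3,099,696.60.
EBIT = $3,099,696.60 − $1,601,200 = $1,498,496.60.
DOL = contribution ÷ EBIT = $3,099,696.60 ÷ $1,498,496.60 = 2.0685.
%ΔEBIT = DOL × %ΔSales = 2.0685 × +5.8% = +12.0%.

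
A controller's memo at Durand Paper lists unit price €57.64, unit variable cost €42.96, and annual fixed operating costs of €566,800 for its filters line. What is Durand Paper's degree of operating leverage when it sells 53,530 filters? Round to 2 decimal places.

3.59

At 53,530 units, contribution = 53,530 × €14.68 = €785,820.40.
Subtracting fixed costs: EBIT = €785,820.40 − €566,800 = €219,020.40.
So DOL = total CM / EBIT = €785,820.40 / €219,020.40 = 3.5879.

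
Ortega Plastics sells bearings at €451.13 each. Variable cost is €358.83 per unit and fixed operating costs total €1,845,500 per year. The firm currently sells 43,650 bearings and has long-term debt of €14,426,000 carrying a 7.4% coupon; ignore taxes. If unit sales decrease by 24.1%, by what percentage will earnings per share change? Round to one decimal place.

-87.0%

At 43,650 units, contribution = 43,650 × €92.30 = €4,028,895.00.
Subtracting fixed costs: EBIT = €4,028,895.00 − €1,845,500 = €2,183,395.00.
Interest = €1,067,524.00, so EBIT − I = €1,115,871.00.
DCL = total CM / (EBIT − I) = €4,028,895.00 / €1,115,871.00 = 3.6105.
%ΔEPS = DCL × %ΔSales = 3.6105 × -24.1% = -87.0%.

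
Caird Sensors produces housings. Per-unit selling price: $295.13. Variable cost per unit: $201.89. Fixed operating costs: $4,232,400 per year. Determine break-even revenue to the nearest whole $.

CM per unit = $295.13 − $201.89 = $93.24; CM ratio = $93.24 / $295.13 = 0.3159.
Break-even revenue = fixed costs × price ÷ CM = $4,232,400 × $295.13 ÷ $93.24 = $13,396,699.

$13,396,699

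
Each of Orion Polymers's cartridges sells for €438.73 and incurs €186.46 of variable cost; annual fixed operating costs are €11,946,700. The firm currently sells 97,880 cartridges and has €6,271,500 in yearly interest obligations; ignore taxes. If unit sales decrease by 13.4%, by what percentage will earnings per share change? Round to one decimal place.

At 97,880 units, contribution = 97,880 × €252.27 = €24,692,187.60.
Subtracting fixed costs: EBIT = €24,692,187.60 − €11,946,700 = €12,745,487.60.
After interest of €6,271,500.00, pre-tax earnings = €6,473,987.60.
DCL = total CM / (EBIT − I) = €24,692,187.60 / €6,473,987.60 = 3.8141.
EPS therefore changes by 3.8141 × (-13.4%) = -51.1%.

-51.1%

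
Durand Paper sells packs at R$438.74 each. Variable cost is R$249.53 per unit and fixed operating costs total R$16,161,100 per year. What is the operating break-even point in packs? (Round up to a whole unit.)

Contribution margin per unit = R$438.74 − R$249.53 = R$189.21.
Units to break even: R$16,161,100 ÷ R$189.21 = 85,413.56, rounded up to 85,414.

85,414 packs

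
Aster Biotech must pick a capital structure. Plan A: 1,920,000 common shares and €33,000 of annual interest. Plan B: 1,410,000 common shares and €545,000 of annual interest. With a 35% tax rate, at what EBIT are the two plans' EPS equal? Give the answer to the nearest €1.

€1,960,529

Set EPS_A = EPS_B: (EBIT − €33,000)(1 − 0.35) ÷ 1,920,000 = (EBIT − €545,000)(1 − 0.35) ÷ 1,410,000.
Cancelling (1 − t) and cross-multiplying: 1,410,000·(EBIT − 33,000) = 1,920,000·(EBIT − 545,000).
EBIT × (1,920,000 − 1,410,000) = 545,000 × 1,920,000 − 33,000 × 1,410,000 = 999,870,000,000, so EBIT = 999,870,000,000 ÷ 510,000 = 1,960,529.41.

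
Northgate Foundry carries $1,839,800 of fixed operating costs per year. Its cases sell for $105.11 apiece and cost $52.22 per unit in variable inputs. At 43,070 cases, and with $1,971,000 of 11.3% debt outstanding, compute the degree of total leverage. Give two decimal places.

10.57

At 43,070 units, contribution = 43,070 × $52.89 = $2,277,972.30.
Subtracting fixed costs: EBIT = $2,277,972.30 − $1,839,800 = $438,172.30. Interest = $222,723.00, so EBIT − I = $215,449.30.
Degree of total leverage = total CM / (EBIT − interest) = $2,277,972.30 / $215,449.30 = 10.5731.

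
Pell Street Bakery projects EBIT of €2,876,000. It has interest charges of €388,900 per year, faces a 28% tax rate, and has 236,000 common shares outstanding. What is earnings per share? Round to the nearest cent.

Pre-tax income = €2,876,000 − €388,900.00 = €2,487,100.00.
After tax at 28%: net income = €2,487,100.00 × 0.72 = €1,790,712.00.
EPS = €1,790,712.00 ÷ 236,000 = €7.59.

€7.59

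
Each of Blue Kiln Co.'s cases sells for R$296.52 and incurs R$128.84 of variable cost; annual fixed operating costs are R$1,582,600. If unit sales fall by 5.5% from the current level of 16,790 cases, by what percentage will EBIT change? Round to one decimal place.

-12.6%

At 16,790 units, contribution = 16,790 × R$167.68 = R$2,815,347.20.
Subtracting fixed costs: EBIT = R$2,815,347.20 − R$1,582,600 = R$1,232,747.20.
So DOL = total CM / EBIT = R$2,815,347.20 / R$1,232,747.20 = 2.2838.
Operating income changes by 2.2838 × -5.5% = -12.6%.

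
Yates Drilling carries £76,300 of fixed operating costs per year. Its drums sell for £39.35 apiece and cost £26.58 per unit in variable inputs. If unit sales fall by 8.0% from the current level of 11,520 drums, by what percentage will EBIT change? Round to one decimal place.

-16.6%

Contribution at this volume is 11,520 × £12.77 = £147,110.40.
Subtracting fixed costs: EBIT = £147,110.40 − £76,300 = £70,810.40.
DOL = contribution ÷ EBIT = £147,110.40 ÷ £70,810.40 = 2.0775.
Operating income changes by 2.0775 × -8.0% = -16.6%.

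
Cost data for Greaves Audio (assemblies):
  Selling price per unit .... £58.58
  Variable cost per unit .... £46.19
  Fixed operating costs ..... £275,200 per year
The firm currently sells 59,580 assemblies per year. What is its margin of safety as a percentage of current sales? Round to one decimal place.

Unit CM = price − variable cost = £58.58 − £46.19 = £12.39. Break-even units = £275,200 ÷ £12.39 = 22,211.46; break-even revenue = 22,211.46 × £58.58 = £1,301,147.38.
Actual sales revenue = 59,580 × £58.58 = £3,490,196.40.
Margin of safety = (£3,490,196.40 − £1,301,147.38) ÷ £3,490,196.40 = 62.7%.

62.7%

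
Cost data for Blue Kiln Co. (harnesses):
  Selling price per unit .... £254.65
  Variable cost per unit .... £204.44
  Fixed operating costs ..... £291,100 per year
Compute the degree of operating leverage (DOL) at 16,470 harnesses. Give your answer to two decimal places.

1.54

At 16,470 units, contribution = 16,470 × £50.21 = £826,958.70.
Subtracting fixed costs: EBIT = £826,958.70 − £291,100 = £535,858.70.
Degree of operating leverage = £826,958.70 / £535,858.70 = 1.5432.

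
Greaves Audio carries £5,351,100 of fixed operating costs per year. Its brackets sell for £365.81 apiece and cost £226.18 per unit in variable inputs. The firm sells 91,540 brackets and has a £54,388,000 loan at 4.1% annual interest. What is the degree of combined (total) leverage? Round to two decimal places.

2.46

At 91,540 units, contribution = 91,540 × £139.63 = £12,781,730.20.
EBIT = £12,781,730.20 − £5,351,100 = £7,430,630.20. Interest = £2,229,908.00.
DOL = £12,781,730.20 ÷ £7,430,630.20 = 1.7201; DFL = £7,430,630.20 ÷ £5,200,722.20 = 1.4288.
DCL = DOL × DFL = 1.7201 × 1.4288 = 2.4577.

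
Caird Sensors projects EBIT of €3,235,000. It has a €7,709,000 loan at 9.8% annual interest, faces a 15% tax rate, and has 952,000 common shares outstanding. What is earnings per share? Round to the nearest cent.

Interest = €755,482.00, so EBT = €3,235,000 − €755,482.00 = €2,479,518.00.
Net income = €2,479,518.00 × (1 − 0.15) = €2,107,590.30.
EPS = €2,107,590.30 ÷ 952,000 = €2.21.

€2.21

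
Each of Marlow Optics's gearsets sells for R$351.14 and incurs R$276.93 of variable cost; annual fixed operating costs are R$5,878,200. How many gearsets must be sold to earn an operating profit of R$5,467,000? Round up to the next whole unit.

Contribution margin per unit = R$351.14 − R$276.93 = R$74.21.
Need Q such that Q × R$74.21 − R$5,878,200 = R$5,467,000, i.e. Q = R$11,345,200 / R$74.21 = 152,879.67 → 152,880.

152,880 gearsets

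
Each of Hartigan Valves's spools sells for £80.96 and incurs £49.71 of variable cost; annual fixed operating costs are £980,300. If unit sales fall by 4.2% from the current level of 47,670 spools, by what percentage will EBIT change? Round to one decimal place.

Contribution at this volume is 47,670 × £31.25 = £1,489,687.50.
EBIT = £1,489,687.50 − £980,300 = £509,387.50.
Degree of operating leverage = £1,489,687.50 / £509,387.50 = 2.9245.
%ΔEBIT = DOL × %ΔSales = 2.9245 × -4.2% = -12.3%.

-12.3%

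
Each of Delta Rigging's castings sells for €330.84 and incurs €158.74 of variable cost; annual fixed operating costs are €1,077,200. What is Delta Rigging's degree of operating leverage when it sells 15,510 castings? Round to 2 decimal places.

1.68

At 15,510 units, contribution = 15,510 × €172.10 = €2,669,271.00.
Operating income = contribution − fixed costs = €2,669,271.00 − €1,077,200 = €1,592,071.00.
Degree of operating leverage = €2,669,271.00 / €1,592,071.00 = 1.6766.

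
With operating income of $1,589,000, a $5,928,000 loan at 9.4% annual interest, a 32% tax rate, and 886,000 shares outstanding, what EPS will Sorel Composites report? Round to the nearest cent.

Interest = $557,232.00, so EBT = $1,589,000 − $557,232.00 = $1,031,768.00.
Net income = $1,031,768.00 × (1 − 0.32) = $701,602.24.
Per share: $701,602.24 / 886,000 shares = $0.79.

$0.79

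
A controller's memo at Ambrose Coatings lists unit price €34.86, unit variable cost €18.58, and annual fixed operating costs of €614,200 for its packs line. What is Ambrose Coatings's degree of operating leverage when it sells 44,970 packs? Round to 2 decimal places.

6.21

Contribution at this volume is 44,970 × €16.28 = €732,111.60.
EBIT = €732,111.60 − €614,200 = €117,911.60.
Degree of operating leverage = €732,111.60 / €117,911.60 = 6.2090.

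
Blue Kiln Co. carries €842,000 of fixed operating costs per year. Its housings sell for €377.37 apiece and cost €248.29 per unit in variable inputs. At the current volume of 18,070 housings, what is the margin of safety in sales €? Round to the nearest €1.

Unit CM = price − variable cost = €377.37 − €248.29 = €129.08. Break-even units = €842,000 ÷ €129.08 = 6,523.09; break-even revenue = 6,523.09 × €377.37 = €2,461,617.14.
Actual sales revenue = 18,070 × €377.37 = €6,819,075.90.
Margin of safety = €6,819,075.90 − €2,461,617.14 = €4,357,459.

€4,357,459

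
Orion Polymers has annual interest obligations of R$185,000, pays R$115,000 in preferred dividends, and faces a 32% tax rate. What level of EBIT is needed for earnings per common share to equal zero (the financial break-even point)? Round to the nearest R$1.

R$354,118

Preferred dividends are paid after tax, so their pre-tax equivalent is R$115,000 ÷ (1 − 0.32) = R$169,117.65.
EPS = 0 when EBIT covers interest plus the pre-tax preferred burden: R$185,000 + R$169,117.65 = R$354,117.65.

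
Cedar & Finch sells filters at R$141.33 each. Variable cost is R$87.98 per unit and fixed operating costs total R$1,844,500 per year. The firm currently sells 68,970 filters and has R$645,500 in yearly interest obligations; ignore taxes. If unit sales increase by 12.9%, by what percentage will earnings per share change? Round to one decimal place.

+39.9%

Total contribution margin = 68,970 × R$53.35 = R$3,679,549.50.
Operating income = contribution − fixed costs = R$3,679,549.50 − R$1,844,500 = R$1,835,049.50.
After interest of R$645,500.00, pre-tax earnings = R$1,189,549.50.
DCL = total CM / (EBIT − I) = R$3,679,549.50 / R$1,189,549.50 = 3.0932.
EPS therefore changes by 3.0932 × (+12.9%) = +39.9%.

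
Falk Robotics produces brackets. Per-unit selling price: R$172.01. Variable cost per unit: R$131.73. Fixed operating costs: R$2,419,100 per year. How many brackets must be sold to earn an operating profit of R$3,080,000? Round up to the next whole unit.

136,522 brackets

Unit CM = price − variable cost = R$172.01 − R$131.73 = R$40.28.
Required volume = (fixed costs + target profit) ÷ CM = (R$2,419,100 + R$3,080,000) ÷ R$40.28 = 136,521.85, so 136,522 brackets.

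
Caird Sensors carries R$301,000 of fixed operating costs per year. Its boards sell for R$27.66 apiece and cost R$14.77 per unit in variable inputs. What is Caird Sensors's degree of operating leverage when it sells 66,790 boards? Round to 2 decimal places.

1.54

Contribution at this volume is 66,790 × R$12.89 = R$860,923.10.
EBIT = R$860,923.10 − R$301,000 = R$559,923.10.
Degree of operating leverage = R$860,923.10 / R$559,923.10 = 1.5376.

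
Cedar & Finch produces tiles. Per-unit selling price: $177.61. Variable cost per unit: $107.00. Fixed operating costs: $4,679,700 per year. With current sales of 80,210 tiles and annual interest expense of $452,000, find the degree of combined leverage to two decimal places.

10.65

At 80,210 units, contribution = 80,210 × $70.61 = $5,663,628.10.
EBIT = $5,663,628.10 − $4,679,700 = $983,928.10. Interest = $452,000.00.
DOL = $5,663,628.10 ÷ $983,928.10 = 5.7561; DFL = $983,928.10 ÷ $531,928.10 = 1.8497.
DCL = DOL × DFL = 5.7561 × 1.8497 = 10.6471.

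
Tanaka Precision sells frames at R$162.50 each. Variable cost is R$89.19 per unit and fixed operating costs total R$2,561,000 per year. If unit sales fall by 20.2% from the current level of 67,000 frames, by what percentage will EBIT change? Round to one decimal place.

-42.2%

At 67,000 units, contribution = 67,000 × R$73.31 = R$4,911,770.00.
Subtracting fixed costs: EBIT = R$4,911,770.00 − R$2,561,000 = R$2,350,770.00.
Degree of operating leverage = R$4,911,770.00 / R$2,350,770.00 = 2.0894.
%ΔEBIT = DOL × %ΔSales = 2.0894 × -20.2% = -42.2%.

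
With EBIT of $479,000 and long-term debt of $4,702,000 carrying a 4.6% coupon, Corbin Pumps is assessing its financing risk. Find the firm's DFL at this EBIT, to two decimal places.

Interest = $216,292.00.
DFL = EBIT ÷ (EBIT − I) = $479,000 ÷ ($479,000 − $216,292.00) = $479,000 ÷ $262,708.00 = 1.8233.

1.82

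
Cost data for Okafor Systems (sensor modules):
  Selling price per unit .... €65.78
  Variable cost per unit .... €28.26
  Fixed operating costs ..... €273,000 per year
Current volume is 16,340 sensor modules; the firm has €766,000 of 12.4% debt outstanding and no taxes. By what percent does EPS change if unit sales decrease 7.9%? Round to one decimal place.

Total contribution margin = 16,340 × €37.52 = €613,076.80.
Operating income = contribution − fixed costs = €613,076.80 − €273,000 = €340,076.80.
After interest of €94,984.00, pre-tax earnings = €245,092.80.
DCL = total CM / (EBIT − I) = €613,076.80 / €245,092.80 = 2.5014.
%ΔEPS = DCL × %ΔSales = 2.5014 × -7.9% = -19.8%.

-19.8%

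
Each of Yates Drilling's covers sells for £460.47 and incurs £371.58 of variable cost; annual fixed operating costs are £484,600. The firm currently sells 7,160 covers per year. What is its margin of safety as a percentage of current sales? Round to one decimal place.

Each unit contributes £460.47 − £371.58 = £88.89. Break-even units = £484,600 ÷ £88.89 = 5,451.68; break-even revenue = 5,451.68 × £460.47 = £2,510,335.94.
Actual sales revenue = 7,160 × £460.47 = £3,296,965.20.
Margin of safety = (£3,296,965.20 − £2,510,335.94) ÷ £3,296,965.20 = 23.9%.

23.9%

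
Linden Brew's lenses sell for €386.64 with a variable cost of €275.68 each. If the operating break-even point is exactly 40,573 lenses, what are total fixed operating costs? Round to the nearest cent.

Unit CM = price − variable cost = €386.64 − €275.68 = €110.96.
Fixed costs = break-even units × CM = 40,573 × €110.96 = €4,501,980.08.

€4,501,980.08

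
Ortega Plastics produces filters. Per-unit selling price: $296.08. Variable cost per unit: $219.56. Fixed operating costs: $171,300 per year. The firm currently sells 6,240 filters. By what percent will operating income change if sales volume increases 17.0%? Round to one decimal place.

Total contribution margin = 6,240 × $76.52 = $477,484.80.
Operating income = contribution − fixed costs = $477,484.80 − $171,300 = $306,184.80.
So DOL = total CM / EBIT = $477,484.80 / $306,184.80 = 1.5595.
Operating income changes by 1.5595 × +17.0% = +26.5%.

+26.5%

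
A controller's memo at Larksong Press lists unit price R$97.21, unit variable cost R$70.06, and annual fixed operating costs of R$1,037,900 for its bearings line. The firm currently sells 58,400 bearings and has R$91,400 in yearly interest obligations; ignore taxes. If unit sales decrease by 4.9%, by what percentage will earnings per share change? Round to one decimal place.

-17.0%

Total contribution margin = 58,400 × R$27.15 = R$1,585,560.00.
Operating income = contribution − fixed costs = R$1,585,560.00 − R$1,037,900 = R$547,660.00.
Interest = R$91,400.00, so EBIT − I = R$456,260.00.
DCL = total CM / (EBIT − I) = R$1,585,560.00 / R$456,260.00 = 3.4751.
%ΔEPS = DCL × %ΔSales = 3.4751 × -4.9% = -17.0%.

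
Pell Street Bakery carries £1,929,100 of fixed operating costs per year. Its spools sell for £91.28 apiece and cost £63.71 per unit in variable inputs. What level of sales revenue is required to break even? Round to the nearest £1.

CM per unit = £91.28 − £63.71 = £27.57; CM ratio = £27.57 / £91.28 = 0.3020.
Break-even sales = FC ÷ CM ratio = £1,929,100 × £91.28 / £27.57 = £6,386,951.

£6,386,951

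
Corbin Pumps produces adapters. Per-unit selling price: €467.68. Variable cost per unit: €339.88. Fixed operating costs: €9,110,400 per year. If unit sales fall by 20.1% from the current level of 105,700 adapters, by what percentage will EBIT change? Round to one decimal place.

-61.7%

Contribution at this volume is 105,700 × €127.80 = €13,508,460.00.
EBIT = €13,508,460.00 − €9,110,400 = €4,398,060.00.
DOL = contribution ÷ EBIT = €13,508,460.00 ÷ €4,398,060.00 = 3.0715.
So EBIT moves 3.0715 × (-20.1%) = -61.7%.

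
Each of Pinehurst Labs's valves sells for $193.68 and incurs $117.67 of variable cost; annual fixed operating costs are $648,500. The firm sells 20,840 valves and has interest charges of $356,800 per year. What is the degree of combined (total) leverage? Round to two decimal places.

At 20,840 units, contribution = 20,840 × $76.01 = $1,584,048.40.
Operating income = contribution − fixed costs = $1,584,048.40 − $648,500 = $935,548.40. Interest = $356,800.00, so EBIT − I = $578,748.40.
DCL = contribution ÷ (EBIT − I) = $1,584,048.40 ÷ $578,748.40 = 2.7370.

2.74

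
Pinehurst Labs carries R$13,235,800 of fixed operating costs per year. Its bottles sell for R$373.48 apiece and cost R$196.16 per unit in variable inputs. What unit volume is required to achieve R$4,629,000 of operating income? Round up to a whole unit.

Each unit contributes R$373.48 − R$196.16 = R$177.32.
Required volume = (fixed costs + target profit) ÷ CM = (R$13,235,800 + R$4,629,000) ÷ R$177.32 = 100,748.93, so 100,749 bottles.

100,749 bottles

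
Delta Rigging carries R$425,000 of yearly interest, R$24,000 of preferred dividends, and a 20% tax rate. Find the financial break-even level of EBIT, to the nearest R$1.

R$455,000

Grossing the preferred dividend up to pre-tax terms: R$24,000 / (1 − 0.20) = R$30,000.00.
EPS = 0 when EBIT covers interest plus the pre-tax preferred burden: R$425,000 + R$30,000.00 = R$455,000.00.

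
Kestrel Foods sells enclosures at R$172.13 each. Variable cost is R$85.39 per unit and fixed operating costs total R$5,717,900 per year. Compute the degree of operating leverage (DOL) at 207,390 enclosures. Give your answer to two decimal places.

1.47

At 207,390 units, contribution = 207,390 × R$86.74 = R$17,989,008.60.
Operating income = contribution − fixed costs = R$17,989,008.60 − R$5,717,900 = R$12,271,108.60.
DOL = contribution ÷ EBIT = R$17,989,008.60 ÷ R$12,271,108.60 = 1.4660.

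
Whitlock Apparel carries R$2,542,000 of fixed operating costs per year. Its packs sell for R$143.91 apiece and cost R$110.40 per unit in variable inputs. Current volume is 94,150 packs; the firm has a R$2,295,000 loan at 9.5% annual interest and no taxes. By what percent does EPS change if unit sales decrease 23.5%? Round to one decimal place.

-187.7%

Contribution at this volume is 94,150 × R$33.51 = R$3,154,966.50.
Subtracting fixed costs: EBIT = R$3,154,966.50 − R$2,542,000 = R$612,966.50.
Interest = R$218,025.00, so EBIT − I = R$394,941.50.
Degree of combined leverage = contribution ÷ (EBIT − I) = R$3,154,966.50 ÷ R$394,941.50 = 7.9884.
%ΔEPS = DCL × %ΔSales = 7.9884 × -23.5% = -187.7%.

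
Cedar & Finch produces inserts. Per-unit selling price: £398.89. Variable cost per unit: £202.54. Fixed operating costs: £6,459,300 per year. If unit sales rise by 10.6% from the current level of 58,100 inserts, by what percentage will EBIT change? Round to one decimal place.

+24.4%

Total contribution margin = 58,100 × £196.35 = £11,407,935.00.
EBIT = £11,407,935.00 − £6,459,300 = £4,948,635.00.
So DOL = total CM / EBIT = £11,407,935.00 / £4,948,635.00 = 2.3053.
Operating income changes by 2.3053 × +10.6% = +24.4%.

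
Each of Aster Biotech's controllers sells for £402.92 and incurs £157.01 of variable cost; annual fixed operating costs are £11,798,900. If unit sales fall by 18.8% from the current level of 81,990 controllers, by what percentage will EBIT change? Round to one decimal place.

At 81,990 units, contribution = 81,990 × £245.91 = £20,162,160.90.
EBIT = £20,162,160.90 − £11,798,900 = £8,363,260.90.
DOL = contribution ÷ EBIT = £20,162,160.90 ÷ £8,363,260.90 = 2.4108.
So EBIT moves 2.4108 × (-18.8%) = -45.3%.

-45.3%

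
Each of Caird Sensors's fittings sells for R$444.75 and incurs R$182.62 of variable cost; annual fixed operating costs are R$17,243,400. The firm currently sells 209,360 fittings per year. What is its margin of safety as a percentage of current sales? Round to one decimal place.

68.6%

Each unit contributes R$444.75 − R$182.62 = R$262.13. Break-even units = R$17,243,400 ÷ R$262.13 = 65,781.86; break-even revenue = 65,781.86 × R$444.75 = R$29,256,484.00.
Current sales = 209,360 × R$444.75 = R$93,112,860.00.
Margin of safety = (R$93,112,860.00 − R$29,256,484.00) ÷ R$93,112,860.00 = 68.6%.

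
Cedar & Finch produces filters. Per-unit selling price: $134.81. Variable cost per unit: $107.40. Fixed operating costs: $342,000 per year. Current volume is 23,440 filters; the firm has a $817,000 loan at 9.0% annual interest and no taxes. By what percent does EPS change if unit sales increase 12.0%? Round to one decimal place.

Contribution at this volume is 23,440 × $27.41 = $642,490.40.
Subtracting fixed costs: EBIT = $642,490.40 − $342,000 = $300,490.40.
After interest of $73,530.00, pre-tax earnings = $226,960.40.
Degree of combined leverage = contribution ÷ (EBIT − I) = $642,490.40 ÷ $226,960.40 = 2.8308.
EPS therefore changes by 2.8308 × (+12.0%) = +34.0%.

+34.0%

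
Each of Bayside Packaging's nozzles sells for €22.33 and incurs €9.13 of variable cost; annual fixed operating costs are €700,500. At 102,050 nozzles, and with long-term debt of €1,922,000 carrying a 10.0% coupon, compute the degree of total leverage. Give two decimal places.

At 102,050 units, contribution = 102,050 × €13.20 = €1,347,060.00.
Operating income = contribution − fixed costs = €1,347,060.00 − €700,500 = €646,560.00. Interest = €192,200.00.
DOL = €1,347,060.00 ÷ €646,560.00 = 2.0834; DFL = €646,560.00 ÷ €454,360.00 = 1.4230.
Combined leverage = 2.0834 × 1.4230 = 2.9647.

2.96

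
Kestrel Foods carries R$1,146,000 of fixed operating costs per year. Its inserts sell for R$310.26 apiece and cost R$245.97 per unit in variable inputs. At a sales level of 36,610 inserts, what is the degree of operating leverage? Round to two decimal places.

Total contribution margin = 36,610 × R$64.29 = R$2,353,656.90.
EBIT = R$2,353,656.90 − R$1,146,000 = R$1,207,656.90.
So DOL = total CM / EBIT = R$2,353,656.90 / R$1,207,656.90 = 1.9489.

1.95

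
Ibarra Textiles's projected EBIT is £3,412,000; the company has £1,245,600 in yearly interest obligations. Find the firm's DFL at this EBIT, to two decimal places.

1.57

Annual interest charges come to £1,245,600.00.
Degree of financial leverage = EBIT / (EBIT − interest) = £3,412,000 / £2,166,400.00 = 1.5750.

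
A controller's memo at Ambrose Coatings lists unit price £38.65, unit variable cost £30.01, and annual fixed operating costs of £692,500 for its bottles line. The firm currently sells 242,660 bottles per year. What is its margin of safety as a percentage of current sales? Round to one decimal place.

67.0%

Contribution margin per unit = £38.65 − £30.01 = £8.64. Break-even units = £692,500 ÷ £8.64 = 80,150.46; break-even revenue = 80,150.46 × £38.65 = £3,097,815.39.
Current sales = 242,660 × £38.65 = £9,378,809.00.
Margin of safety = (£9,378,809.00 − £3,097,815.39) ÷ £9,378,809.00 = 67.0%.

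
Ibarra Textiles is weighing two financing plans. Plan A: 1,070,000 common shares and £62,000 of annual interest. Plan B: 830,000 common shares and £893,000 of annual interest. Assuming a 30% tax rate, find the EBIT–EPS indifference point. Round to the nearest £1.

At indifference, (EBIT − 62,000)(1 − t)/1,070,000 = (EBIT − 893,000)(1 − t)/830,000.
The (1 − t) factor cancels: (EBIT − 62,000) × 830,000 = (EBIT − 893,000) × 1,070,000.
Solving, EBIT = (893,000·1,070,000 − 62,000·830,000) / (1,070,000 − 830,000) = 904,050,000,000 / 240,000 = 3,766,875.00.

£3,766,875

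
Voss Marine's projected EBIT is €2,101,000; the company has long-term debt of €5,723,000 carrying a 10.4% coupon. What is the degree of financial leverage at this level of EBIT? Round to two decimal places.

Annual interest charges come to €595,192.00.
DFL = EBIT ÷ (EBIT − I) = €2,101,000 ÷ (€2,101,000 − €595,192.00) = €2,101,000 ÷ €1,505,808.00 = 1.3953.

1.40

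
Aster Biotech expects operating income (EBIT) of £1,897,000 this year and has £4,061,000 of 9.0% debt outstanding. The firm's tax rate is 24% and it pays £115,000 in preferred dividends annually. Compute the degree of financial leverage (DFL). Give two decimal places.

Annual interest charges come to £365,490.00.
Pre-tax preferred-dividend burden = £115,000 ÷ (1 − 0.24) = £151,315.79.
DFL = EBIT ÷ [EBIT − I − D_p/(1−t)] = £1,897,000 ÷ [£1,897,000 − £365,490.00 − £151,315.79] = £1,897,000 ÷ £1,380,194.21 = 1.3744.

1.37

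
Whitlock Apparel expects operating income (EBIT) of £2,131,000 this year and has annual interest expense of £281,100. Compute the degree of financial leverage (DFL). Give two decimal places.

Interest = £281,100.00.
DFL = EBIT ÷ (EBIT − I) = £2,131,000 ÷ (£2,131,000 − £281,100.00) = £2,131,000 ÷ £1,849,900.00 = 1.1520.

1.15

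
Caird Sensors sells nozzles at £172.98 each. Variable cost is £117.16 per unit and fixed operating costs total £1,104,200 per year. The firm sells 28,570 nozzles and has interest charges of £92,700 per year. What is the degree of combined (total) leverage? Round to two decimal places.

4.01

Total contribution margin = 28,570 × £55.82 = £1,594,777.40.
EBIT = £1,594,777.40 − £1,104,200 = £490,577.40. Interest = £92,700.00, so EBIT − I = £397,877.40.
Degree of total leverage = total CM / (EBIT − interest) = £1,594,777.40 / £397,877.40 = 4.0082.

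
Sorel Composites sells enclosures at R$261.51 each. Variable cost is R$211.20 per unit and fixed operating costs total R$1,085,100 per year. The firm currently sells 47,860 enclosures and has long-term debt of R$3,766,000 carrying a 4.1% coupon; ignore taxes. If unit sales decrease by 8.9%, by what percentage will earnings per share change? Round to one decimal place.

-18.3%

At 47,860 units, contribution = 47,860 × R$50.31 = R$2,407,836.60.
Subtracting fixed costs: EBIT = R$2,407,836.60 − R$1,085,100 = R$1,322,736.60.
After interest of R$154,406.00, pre-tax earnings = R$1,168,330.60.
DCL = total CM / (EBIT − I) = R$2,407,836.60 / R$1,168,330.60 = 2.0609.
EPS therefore changes by 2.0609 × (-8.9%) = -18.3%.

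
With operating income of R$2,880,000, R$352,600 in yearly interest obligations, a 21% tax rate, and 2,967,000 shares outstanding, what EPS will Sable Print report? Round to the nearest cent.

R$0.67

Pre-tax income = R$2,880,000 − R$352,600.00 = R$2,527,400.00.
Net income = R$2,527,400.00 × (1 − 0.21) = R$1,996,646.00.
EPS = R$1,996,646.00 ÷ 2,967,000 = R$0.67.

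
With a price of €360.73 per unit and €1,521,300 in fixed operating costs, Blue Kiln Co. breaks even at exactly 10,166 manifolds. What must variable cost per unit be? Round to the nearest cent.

At break-even, FC = Q × (P − VC), so P − VC = €1,521,300 ÷ 10,166 = €149.6459.
Variable cost per unit = €360.73 − €149.6459 = €211.08.

€211.08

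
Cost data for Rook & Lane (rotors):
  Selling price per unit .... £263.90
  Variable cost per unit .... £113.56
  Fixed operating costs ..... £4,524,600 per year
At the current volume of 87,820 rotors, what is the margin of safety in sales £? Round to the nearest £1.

£15,233,421

Each unit contributes £263.90 − £113.56 = £150.34. Break-even units = £4,524,600 ÷ £150.34 = 30,095.78; break-even revenue = 30,095.78 × £263.90 = £7,942,277.11.
Current sales = 87,820 × £263.90 = £23,175,698.00.
Margin of safety = £23,175,698.00 − £7,942,277.11 = £15,233,421.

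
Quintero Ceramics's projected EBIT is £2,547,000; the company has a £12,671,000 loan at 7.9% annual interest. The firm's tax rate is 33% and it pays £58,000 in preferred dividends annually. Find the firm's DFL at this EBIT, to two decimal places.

Interest = £1,001,009.00.
Preferred dividends grossed up pre-tax: £58,000 / (1 − 0.33) = £86,567.16.
DFL = EBIT ÷ [EBIT − I − D_p/(1−t)] = £2,547,000 ÷ [£2,547,000 − £1,001,009.00 − £86,567.16] = £2,547,000 ÷ £1,459,423.84 = 1.7452.

1.75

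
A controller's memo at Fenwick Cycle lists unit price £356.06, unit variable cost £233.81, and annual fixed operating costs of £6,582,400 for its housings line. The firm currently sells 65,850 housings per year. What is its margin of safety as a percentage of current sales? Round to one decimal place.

Contribution margin per unit = £356.06 − £233.81 = £122.25. Break-even units = £6,582,400 ÷ £122.25 = 53,843.76; break-even revenue = 53,843.76 × £356.06 = £19,171,610.18.
Actual sales revenue = 65,850 × £356.06 = £23,446,551.00.
Margin of safety = (£23,446,551.00 − £19,171,610.18) ÷ £23,446,551.00 = 18.2%.

18.2%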